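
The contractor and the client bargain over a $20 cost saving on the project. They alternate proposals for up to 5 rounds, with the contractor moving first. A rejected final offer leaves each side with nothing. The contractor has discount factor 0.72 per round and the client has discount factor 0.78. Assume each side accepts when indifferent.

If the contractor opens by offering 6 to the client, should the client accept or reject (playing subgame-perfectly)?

Reject

Round 5 (the contractor proposes): rejection yields 0 for the client; the contractor offers 0 and keeps 20.
Round 4 (the client proposes): the contractor can get 20 next round, worth 0.72 × 20 = 14.4 now, so the client offers 14.4, keeping 5.6.
Round 3 (the contractor proposes): the client can get 5.6 next round, worth 0.78 × 5.6 = 4.368 now, so the contractor offers 4.368, keeping 15.632.
Round 2 (the client proposes): the contractor can get 15.632 next round, worth 0.72 × 15.632 = 11.25504 now; the client offers that and keeps 8.74496.
So by rejecting in round 1, the client gets 8.74496 next round, worth 0.78 × 8.74496 = 6.8210688 now.
Offer 6 < 6.8210688, so the client rejects.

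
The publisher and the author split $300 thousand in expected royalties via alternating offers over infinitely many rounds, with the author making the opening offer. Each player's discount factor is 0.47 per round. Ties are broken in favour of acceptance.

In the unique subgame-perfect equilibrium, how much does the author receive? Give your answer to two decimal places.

204.08

When the author proposes, the publisher accepts any offer worth at least 0.47 times what the publisher would get by proposing next round; and vice versa.
This gives x = 300 − 0.47y and y = 300 − 0.47x, where x and y are each side's share when it proposes.
Hence (1 − 0.47·0.47)x = 300(1 − 0.47), i.e. 0.7791·x = 159.
x ≈ 204.0816; the publisher's share is 300 − x ≈ 95.9184.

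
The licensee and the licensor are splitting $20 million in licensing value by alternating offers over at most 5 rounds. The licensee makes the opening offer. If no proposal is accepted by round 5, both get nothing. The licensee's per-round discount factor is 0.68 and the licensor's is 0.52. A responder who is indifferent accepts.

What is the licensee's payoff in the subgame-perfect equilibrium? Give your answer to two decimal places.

Round 5 (the licensee proposes): rejection yields 0 for the licensor; the licensee offers 0 and keeps 20.
Round 4 (the licensor proposes): the licensee can get 20 next round, worth 0.68 × 20 = 13.6 now. The licensor offers 13.6 and keeps 20 − 13.6 = 6.4.
Round 3 (the licensee proposes): the licensor can get 6.4 next round, worth 0.52 × 6.4 = 3.328 now, so the licensee offers 3.328, keeping 16.672.
Round 2 (the licensor proposes): the licensee can get 16.672 next round, worth 0.68 × 16.672 = 11.33696 now; the licensor offers that and keeps 8.66304.
Round 1 (the licensee proposes): the licensor can get 8.66304 next round, worth 0.52 × 8.66304 = 4.5047808 now, so the licensee offers 4.5047808, keeping 15.4952192.

15.50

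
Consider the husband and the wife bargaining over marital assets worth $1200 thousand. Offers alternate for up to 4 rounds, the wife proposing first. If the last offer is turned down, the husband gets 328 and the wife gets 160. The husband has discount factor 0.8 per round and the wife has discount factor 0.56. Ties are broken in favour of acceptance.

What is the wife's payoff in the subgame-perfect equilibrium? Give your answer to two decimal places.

404.86

Solve by backward induction from round 4.
Round 4 (the husband proposes): the wife gets 160 if talks fail, so the husband offers 160 and keeps 1040.
Round 3 (the wife proposes): the husband can get 1040 next round, worth 0.8 × 1040 = 832 now, so the wife offers 832, keeping 368.
Round 2 (the husband proposes): the wife can get 368 next round, worth 0.56 × 368 = 206.08 now, so the husband offers 206.08, keeping 993.92.
Round 1 (the wife proposes): the husband can get 993.92 next round, worth 0.8 × 993.92 = 795.136 now. The wife offers 795.136 and keeps 1200 − 795.136 = 404.864.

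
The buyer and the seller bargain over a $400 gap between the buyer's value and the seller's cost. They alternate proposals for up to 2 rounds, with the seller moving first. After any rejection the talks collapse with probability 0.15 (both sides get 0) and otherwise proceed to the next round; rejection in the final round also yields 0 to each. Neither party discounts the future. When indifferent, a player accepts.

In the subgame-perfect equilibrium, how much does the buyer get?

Round 2 (the buyer proposes): rejection yields 0 for the seller; the buyer offers 0 and keeps 400.
Round 1 (the seller proposes): rejecting gives the buyer an expected 0.85 × 400 = 340. The seller offers 340 and keeps 400 − 340 = 60.

340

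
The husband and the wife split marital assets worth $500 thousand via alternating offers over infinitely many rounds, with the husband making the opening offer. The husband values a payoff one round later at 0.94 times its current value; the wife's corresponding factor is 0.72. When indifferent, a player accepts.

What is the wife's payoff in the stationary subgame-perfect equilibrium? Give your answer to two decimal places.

When the husband proposes, the wife accepts any offer worth at least 0.72 times what the wife would get by proposing next round; and vice versa.
This gives x = 500 − 0.72y and y = 500 − 0.94x, where x and y are each side's share when it proposes.
Hence (1 − 0.72·0.94)x = 500(1 − 0.72), i.e. 0.3232·x = 140.
x ≈ 433.1683; the wife's share is 500 − x ≈ 66.8317.

66.83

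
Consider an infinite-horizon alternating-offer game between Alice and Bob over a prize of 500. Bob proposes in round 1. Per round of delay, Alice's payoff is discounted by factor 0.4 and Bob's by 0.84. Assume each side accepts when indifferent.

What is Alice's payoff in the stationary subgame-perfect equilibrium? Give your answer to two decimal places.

48.19

Let x be Bob's share when Bob proposes and y be Alice's share when Alice proposes.
Alice accepts iff offered ≥ 0.4·y, so x = 500 − 0.4y. Symmetrically y = 500 − 0.84x.
Substituting: x = 500 − 0.4(500 − 0.84x), giving x(1 − 0.84·0.4) = 500(1 − 0.4).
So x = 500 × 0.6 / 0.664 ≈ 451.8072, and Alice receives 500 − x ≈ 48.1928.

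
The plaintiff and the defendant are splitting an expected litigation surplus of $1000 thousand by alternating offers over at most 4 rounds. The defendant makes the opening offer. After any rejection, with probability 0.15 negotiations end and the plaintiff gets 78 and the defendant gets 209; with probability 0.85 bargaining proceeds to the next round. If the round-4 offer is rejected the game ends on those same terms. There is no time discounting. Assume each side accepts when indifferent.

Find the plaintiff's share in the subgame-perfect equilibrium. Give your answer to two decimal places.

606.78

Round 4 (the plaintiff proposes): the defendant gets 209 if talks fail, so the plaintiff offers 209 and keeps 791.
Round 3 (the defendant proposes): rejecting gives the plaintiff an expected 0.85 × 791 + 0.15 × 78 = 684.05; the defendant offers that and keeps 315.95.
Round 2 (the plaintiff proposes): rejecting gives the defendant an expected 0.85 × 315.95 + 0.15 × 209 = 299.9075; the plaintiff offers that and keeps 700.0925.
Round 1 (the defendant proposes): rejecting gives the plaintiff an expected 0.85 × 700.0925 + 0.15 × 78 = 606.778625. The defendant offers 606.778625 and keeps 1000 − 606.778625 = 393.221375.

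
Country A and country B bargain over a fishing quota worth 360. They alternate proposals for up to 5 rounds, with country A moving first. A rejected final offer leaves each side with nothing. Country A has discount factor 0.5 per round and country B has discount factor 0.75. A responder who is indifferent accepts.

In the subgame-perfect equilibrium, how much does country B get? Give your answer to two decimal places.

185.63

Round 5 (country A proposes): rejection yields 0 for country B; country A offers 0 and keeps 360.
Round 4 (country B proposes): country A can get 360 next round, worth 0.5 × 360 = 180 now. Country B offers 180 and keeps 360 − 180 = 180.
Round 3 (country A proposes): country B can get 180 next round, worth 0.75 × 180 = 135 now. Country A offers 135 and keeps 360 − 135 = 225.
Round 2 (country B proposes): country A can get 225 next round, worth 0.5 × 225 = 112.5 now. Country B offers 112.5 and keeps 360 − 112.5 = 247.5.
Round 1 (country A proposes): country B can get 247.5 next round, worth 0.75 × 247.5 = 185.625 now, so country A offers 185.625, keeping 174.375.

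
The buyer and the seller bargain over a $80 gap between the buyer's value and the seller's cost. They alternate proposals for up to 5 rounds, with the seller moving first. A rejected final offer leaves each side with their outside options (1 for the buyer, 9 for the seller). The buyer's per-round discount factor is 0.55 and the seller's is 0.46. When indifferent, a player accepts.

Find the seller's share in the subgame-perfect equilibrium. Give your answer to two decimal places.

50.16

Round 5 (the seller proposes): the buyer gets 1 if talks fail, so the seller offers 1 and keeps 79.
Round 4 (the buyer proposes): the seller can get 79 next round, worth 0.46 × 79 = 36.34 now; the buyer offers that and keeps 43.66.
Round 3 (the seller proposes): the buyer can get 43.66 next round, worth 0.55 × 43.66 = 24.013 now, so the seller offers 24.013, keeping 55.987.
Round 2 (the buyer proposes): the seller can get 55.987 next round, worth 0.46 × 55.987 = 25.75402 now. The buyer offers 25.75402 and keeps 80 − 25.75402 = 54.24598.
Round 1 (the seller proposes): the buyer can get 54.24598 next round, worth 0.55 × 54.24598 = 29.835289 now, so the seller offers 29.835289, keeping 50.164711.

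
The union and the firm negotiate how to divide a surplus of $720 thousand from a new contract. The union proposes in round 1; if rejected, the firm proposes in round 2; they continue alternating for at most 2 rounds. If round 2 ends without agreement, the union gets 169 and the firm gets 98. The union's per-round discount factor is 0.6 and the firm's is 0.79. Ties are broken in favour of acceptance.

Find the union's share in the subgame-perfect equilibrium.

284.71

Solve by backward induction from round 2.
Round 2 (the firm proposes): the union gets 169 if talks fail, so the firm offers 169 and keeps 551.
Round 1 (the union proposes): the firm can get 551 next round, worth 0.79 × 551 = 435.29 now; the union offers that and keeps 284.71.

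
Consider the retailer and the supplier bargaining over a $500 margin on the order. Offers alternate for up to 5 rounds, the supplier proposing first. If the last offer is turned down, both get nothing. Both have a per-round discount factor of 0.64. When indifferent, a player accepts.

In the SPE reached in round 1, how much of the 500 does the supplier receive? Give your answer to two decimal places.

337.61

Solve by backward induction from round 5.
Round 5 (the supplier proposes): rejection yields 0 for the retailer; the supplier offers 0 and keeps 500.
Round 4 (the retailer proposes): the supplier can get 500 next round, worth 0.64 × 500 = 320 now; the retailer offers that and keeps 180.
Round 3 (the supplier proposes): the retailer can get 180 next round, worth 0.64 × 180 = 115.2 now; the supplier offers that and keeps 384.8.
Round 2 (the retailer proposes): the supplier can get 384.8 next round, worth 0.64 × 384.8 = 246.272 now; the retailer offers that and keeps 253.728.
Round 1 (the supplier proposes): the retailer can get 253.728 next round, worth 0.64 × 253.728 = 162.38592 now. The supplier offers 162.38592 and keeps 500 − 162.38592 = 337.61408.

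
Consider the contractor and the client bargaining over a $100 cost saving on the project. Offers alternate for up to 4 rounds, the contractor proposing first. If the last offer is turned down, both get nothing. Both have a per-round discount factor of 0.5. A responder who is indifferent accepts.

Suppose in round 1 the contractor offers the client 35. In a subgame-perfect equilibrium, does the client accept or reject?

Reject

Round 4 (the client proposes): rejection yields 0 for the contractor; the client offers 0 and keeps 100.
Round 3 (the contractor proposes): the client can get 100 next round, worth 0.5 × 100 = 50 now. The contractor offers 50 and keeps 100 − 50 = 50.
Round 2 (the client proposes): the contractor can get 50 next round, worth 0.5 × 50 = 25 now; the client offers that and keeps 75.
So by rejecting in round 1, the client gets 75 next round, worth 0.5 × 75 = 37.5 now.
Offer 35 < 37.5, so the client rejects.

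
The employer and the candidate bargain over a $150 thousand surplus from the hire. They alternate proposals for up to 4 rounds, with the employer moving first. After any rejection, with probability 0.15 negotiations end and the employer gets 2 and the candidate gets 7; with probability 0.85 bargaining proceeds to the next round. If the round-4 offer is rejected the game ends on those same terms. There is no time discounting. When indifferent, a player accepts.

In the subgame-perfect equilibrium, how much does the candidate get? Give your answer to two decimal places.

Round 4 (the candidate proposes): the employer gets 2 if talks fail, so the candidate offers 2 and keeps 148.
Round 3 (the employer proposes): rejecting gives the candidate an expected 0.85 × 148 + 0.15 × 7 = 126.85. The employer offers 126.85 and keeps 150 − 126.85 = 23.15.
Round 2 (the candidate proposes): rejecting gives the employer an expected 0.85 × 23.15 + 0.15 × 2 = 19.9775, so the candidate offers 19.9775, keeping 130.0225.
Round 1 (the employer proposes): rejecting gives the candidate an expected 0.85 × 130.0225 + 0.15 × 7 = 111.569125. The employer offers 111.569125 and keeps 150 − 111.569125 = 38.430875.

111.57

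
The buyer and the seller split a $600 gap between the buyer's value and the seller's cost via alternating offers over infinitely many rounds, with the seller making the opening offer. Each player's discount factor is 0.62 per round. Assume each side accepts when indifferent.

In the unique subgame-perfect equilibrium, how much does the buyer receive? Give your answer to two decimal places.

229.63

In a stationary SPE each proposer offers the other exactly their discounted continuation value.
If the seller keeps x when proposing and the buyer keeps y when proposing, then x = 600 − 0.62y and y = 600 − 0.62x.
Solving: x = 600(1 − 0.62) / (1 − 0.62·0.62) = 228 / 0.6156 ≈ 370.3704.
The buyer gets 600 − 370.3704 ≈ 229.6296.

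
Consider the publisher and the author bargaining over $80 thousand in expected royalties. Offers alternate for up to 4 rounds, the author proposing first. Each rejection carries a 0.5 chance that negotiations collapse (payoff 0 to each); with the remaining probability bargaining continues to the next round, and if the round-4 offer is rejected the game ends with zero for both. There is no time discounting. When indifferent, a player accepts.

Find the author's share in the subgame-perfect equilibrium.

50

Round 4 (the publisher proposes): rejection yields 0 for the author; the publisher offers 0 and keeps 80.
Round 3 (the author proposes): rejecting gives the publisher an expected 0.5 × 80 = 40. The author offers 40 and keeps 80 − 40 = 40.
Round 2 (the publisher proposes): rejecting gives the author an expected 0.5 × 40 = 20; the publisher offers that and keeps 60.
Round 1 (the author proposes): rejecting gives the publisher an expected 0.5 × 60 = 30, so the author offers 30, keeping 50.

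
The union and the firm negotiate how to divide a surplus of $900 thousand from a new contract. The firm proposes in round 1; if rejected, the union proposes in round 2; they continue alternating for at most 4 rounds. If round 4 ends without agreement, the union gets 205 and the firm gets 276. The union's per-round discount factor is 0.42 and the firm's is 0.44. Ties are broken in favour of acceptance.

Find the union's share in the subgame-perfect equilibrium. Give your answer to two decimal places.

Round 4 (the union proposes): the firm gets 276 if talks fail, so the union offers 276 and keeps 624.
Round 3 (the firm proposes): the union can get 624 next round, worth 0.42 × 624 = 262.08 now; the firm offers that and keeps 637.92.
Round 2 (the union proposes): the firm can get 637.92 next round, worth 0.44 × 637.92 = 280.6848 now. The union offers 280.6848 and keeps 900 − 280.6848 = 619.3152.
Round 1 (the firm proposes): the union can get 619.3152 next round, worth 0.42 × 619.3152 = 260.112384 now; the firm offers that and keeps 639.887616.

260.11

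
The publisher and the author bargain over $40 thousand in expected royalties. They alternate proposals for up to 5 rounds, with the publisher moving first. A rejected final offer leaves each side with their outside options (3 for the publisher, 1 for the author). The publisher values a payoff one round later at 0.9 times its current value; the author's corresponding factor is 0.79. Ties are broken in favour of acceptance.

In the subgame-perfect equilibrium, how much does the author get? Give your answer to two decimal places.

Round 5 (the publisher proposes): the author gets 1 if talks fail, so the publisher offers 1 and keeps 39.
Round 4 (the author proposes): the publisher can get 39 next round, worth 0.9 × 39 = 35.1 now; the author offers that and keeps 4.9.
Round 3 (the publisher proposes): the author can get 4.9 next round, worth 0.79 × 4.9 = 3.871 now. The publisher offers 3.871 and keeps 40 − 3.871 = 36.129.
Round 2 (the author proposes): the publisher can get 36.129 next round, worth 0.9 × 36.129 = 32.5161 now; the author offers that and keeps 7.4839.
Round 1 (the publisher proposes): the author can get 7.4839 next round, worth 0.79 × 7.4839 = 5.912281 now. The publisher offers 5.912281 and keeps 40 − 5.912281 = 34.087719.

5.91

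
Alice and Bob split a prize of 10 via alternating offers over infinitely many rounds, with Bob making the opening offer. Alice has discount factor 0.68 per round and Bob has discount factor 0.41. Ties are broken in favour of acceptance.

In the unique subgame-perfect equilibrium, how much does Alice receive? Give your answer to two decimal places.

5.56

When Bob proposes, Alice accepts any offer worth at least 0.68 times what Alice would get by proposing next round; and vice versa.
This gives x = 10 − 0.68y and y = 10 − 0.41x, where x and y are each side's share when it proposes.
Hence (1 − 0.68·0.41)x = 10(1 − 0.68), i.e. 0.7212·x = 3.2.
x ≈ 4.4370; Alice's share is 10 − x ≈ 5.5630.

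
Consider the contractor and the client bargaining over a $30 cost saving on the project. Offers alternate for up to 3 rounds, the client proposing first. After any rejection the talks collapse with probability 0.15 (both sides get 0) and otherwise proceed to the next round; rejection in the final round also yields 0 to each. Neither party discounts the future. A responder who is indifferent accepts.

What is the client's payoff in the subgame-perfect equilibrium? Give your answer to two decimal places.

Round 3 (the client proposes): the contractor will accept anything ≥ 0, so the client offers 0 and keeps 30.
Round 2 (the contractor proposes): rejecting gives the client an expected 0.85 × 30 = 25.5; the contractor offers that and keeps 4.5.
Round 1 (the client proposes): rejecting gives the contractor an expected 0.85 × 4.5 = 3.825; the client offers that and keeps 26.175.

26.18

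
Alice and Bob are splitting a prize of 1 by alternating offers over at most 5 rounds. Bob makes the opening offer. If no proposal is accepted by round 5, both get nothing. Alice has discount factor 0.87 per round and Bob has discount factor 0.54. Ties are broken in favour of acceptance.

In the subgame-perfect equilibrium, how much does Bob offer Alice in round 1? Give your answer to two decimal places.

Round 5 (Bob proposes): Alice will accept anything ≥ 0, so Bob offers 0 and keeps 1.
Round 4 (Alice proposes): Bob can get 1 next round, worth 0.54 × 1 = 0.54 now. Alice offers 0.54 and keeps 1 − 0.54 = 0.46.
Round 3 (Bob proposes): Alice can get 0.46 next round, worth 0.87 × 0.46 = 0.4002 now; Bob offers that and keeps 0.5998.
Round 2 (Alice proposes): Bob can get 0.5998 next round, worth 0.54 × 0.5998 = 0.323892 now. Alice offers 0.323892 and keeps 1 − 0.323892 = 0.676108.
Round 1 (Bob proposes): Alice can get 0.676108 next round, worth 0.87 × 0.676108 = 0.58821396 now. Bob offers 0.58821396 and keeps 1 − 0.58821396 = 0.41178604.

0.59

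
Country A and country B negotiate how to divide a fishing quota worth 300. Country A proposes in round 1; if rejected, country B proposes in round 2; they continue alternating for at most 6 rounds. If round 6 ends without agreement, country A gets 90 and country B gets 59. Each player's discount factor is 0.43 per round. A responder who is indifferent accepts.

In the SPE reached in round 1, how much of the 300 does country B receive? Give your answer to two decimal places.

Round 6 (country B proposes): country A gets 90 if talks fail, so country B offers 90 and keeps 210.
Round 5 (country A proposes): country B can get 210 next round, worth 0.43 × 210 = 90.3 now. Country A offers 90.3 and keeps 300 − 90.3 = 209.7.
Round 4 (country B proposes): country A can get 209.7 next round, worth 0.43 × 209.7 = 90.171 now, so country B offers 90.171, keeping 209.829.
Round 3 (country A proposes): country B can get 209.829 next round, worth 0.43 × 209.829 = 90.22647 now; country A offers that and keeps 209.77353.
Round 2 (country B proposes): country A can get 209.77353 next round, worth 0.43 × 209.77353 = 90.2026179 now, so country B offers 90.2026179, keeping 209.7973821.
Round 1 (country A proposes): country B can get 209.7973821 next round, worth 0.43 × 209.7973821 = 90.212874303 now; country A offers that and keeps 209.787125697.

90.21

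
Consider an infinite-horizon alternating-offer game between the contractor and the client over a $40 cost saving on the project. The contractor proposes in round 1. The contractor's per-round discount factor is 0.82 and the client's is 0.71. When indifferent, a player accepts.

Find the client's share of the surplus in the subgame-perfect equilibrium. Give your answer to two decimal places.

When the contractor proposes, the client accepts any offer worth at least 0.71 times what the client would get by proposing next round; and vice versa.
This gives x = 40 − 0.71y and y = 40 − 0.82x, where x and y are each side's share when it proposes.
Hence (1 − 0.71·0.82)x = 40(1 − 0.71), i.e. 0.4178·x = 11.6.
x ≈ 27.7645; the client's share is 40 − x ≈ 12.2355.

12.24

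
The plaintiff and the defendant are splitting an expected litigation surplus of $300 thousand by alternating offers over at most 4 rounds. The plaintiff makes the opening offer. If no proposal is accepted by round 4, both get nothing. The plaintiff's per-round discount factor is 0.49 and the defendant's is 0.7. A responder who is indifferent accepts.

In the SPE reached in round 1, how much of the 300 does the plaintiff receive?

Round 4 (the defendant proposes): the plaintiff will accept anything ≥ 0, so the defendant offers 0 and keeps 300.
Round 3 (the plaintiff proposes): the defendant can get 300 next round, worth 0.7 × 300 = 210 now, so the plaintiff offers 210, keeping 90.
Round 2 (the defendant proposes): the plaintiff can get 90 next round, worth 0.49 × 90 = 44.1 now. The defendant offers 44.1 and keeps 300 − 44.1 = 255.9.
Round 1 (the plaintiff proposes): the defendant can get 255.9 next round, worth 0.7 × 255.9 = 179.13 now; the plaintiff offers that and keeps 120.87.

120.87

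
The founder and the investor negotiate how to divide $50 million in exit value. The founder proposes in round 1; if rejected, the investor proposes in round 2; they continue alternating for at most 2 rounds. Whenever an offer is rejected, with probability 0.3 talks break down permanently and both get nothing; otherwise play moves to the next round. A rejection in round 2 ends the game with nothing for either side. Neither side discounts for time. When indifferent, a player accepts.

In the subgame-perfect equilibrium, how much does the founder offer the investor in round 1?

35

Round 2 (the investor proposes): the founder will accept anything ≥ 0, so the investor offers 0 and keeps 50.
Round 1 (the founder proposes): rejecting gives the investor an expected 0.7 × 50 = 35, so the founder offers 35, keeping 15.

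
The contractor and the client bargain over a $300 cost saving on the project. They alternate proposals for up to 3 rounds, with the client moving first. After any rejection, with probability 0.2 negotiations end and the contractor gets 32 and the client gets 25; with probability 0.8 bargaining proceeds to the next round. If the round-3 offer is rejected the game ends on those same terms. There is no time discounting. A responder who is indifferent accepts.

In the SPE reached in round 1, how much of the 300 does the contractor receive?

Round 3 (the client proposes): the contractor gets 32 if talks fail, so the client offers 32 and keeps 268.
Round 2 (the contractor proposes): rejecting gives the client an expected 0.8 × 268 + 0.2 × 25 = 219.4; the contractor offers that and keeps 80.6.
Round 1 (the client proposes): rejecting gives the contractor an expected 0.8 × 80.6 + 0.2 × 32 = 70.88. The client offers 70.88 and keeps 300 − 70.88 = 229.12.

70.88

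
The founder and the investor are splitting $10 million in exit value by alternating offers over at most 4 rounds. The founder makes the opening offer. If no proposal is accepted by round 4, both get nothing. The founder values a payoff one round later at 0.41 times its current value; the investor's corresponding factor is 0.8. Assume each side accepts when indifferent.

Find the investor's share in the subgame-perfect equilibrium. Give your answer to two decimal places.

7.34

Round 4 (the investor proposes): rejection yields 0 for the founder; the investor offers 0 and keeps 10.
Round 3 (the founder proposes): the investor can get 10 next round, worth 0.8 × 10 = 8 now, so the founder offers 8, keeping 2.
Round 2 (the investor proposes): the founder can get 2 next round, worth 0.41 × 2 = 0.82 now. The investor offers 0.82 and keeps 10 − 0.82 = 9.18.
Round 1 (the founder proposes): the investor can get 9.18 next round, worth 0.8 × 9.18 = 7.344 now; the founder offers that and keeps 2.656.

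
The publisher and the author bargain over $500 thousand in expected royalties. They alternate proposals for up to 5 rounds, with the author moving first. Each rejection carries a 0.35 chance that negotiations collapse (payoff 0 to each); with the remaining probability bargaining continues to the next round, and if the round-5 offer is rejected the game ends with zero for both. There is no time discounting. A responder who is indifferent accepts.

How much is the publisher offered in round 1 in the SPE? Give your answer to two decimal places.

161.81

Round 5 (the author proposes): the publisher will accept anything ≥ 0, so the author offers 0 and keeps 500.
Round 4 (the publisher proposes): rejecting gives the author an expected 0.65 × 500 = 325; the publisher offers that and keeps 175.
Round 3 (the author proposes): rejecting gives the publisher an expected 0.65 × 175 = 113.75, so the author offers 113.75, keeping 386.25.
Round 2 (the publisher proposes): rejecting gives the author an expected 0.65 × 386.25 = 251.0625, so the publisher offers 251.0625, keeping 248.9375.
Round 1 (the author proposes): rejecting gives the publisher an expected 0.65 × 248.9375 = 161.809375, so the author offers 161.809375, keeping 338.190625.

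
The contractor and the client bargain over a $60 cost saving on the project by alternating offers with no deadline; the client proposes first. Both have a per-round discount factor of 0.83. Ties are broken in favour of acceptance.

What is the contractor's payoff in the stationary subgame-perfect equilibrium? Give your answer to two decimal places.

When the client proposes, the contractor accepts any offer worth at least 0.83 times what the contractor would get by proposing next round; and vice versa.
This gives x = 60 − 0.83y and y = 60 − 0.83x, where x and y are each side's share when it proposes.
Hence (1 − 0.83·0.83)x = 60(1 − 0.83), i.e. 0.3111·x = 10.2.
x ≈ 32.7869; the contractor's share is 60 − x ≈ 27.2131.

27.21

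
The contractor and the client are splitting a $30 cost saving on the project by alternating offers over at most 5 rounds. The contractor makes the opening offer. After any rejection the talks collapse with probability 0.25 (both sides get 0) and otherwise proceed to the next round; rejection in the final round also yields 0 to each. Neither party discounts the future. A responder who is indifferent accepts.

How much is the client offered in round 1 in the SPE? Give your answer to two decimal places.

By backward induction:
Round 5 (the contractor proposes): rejection yields 0 for the client; the contractor offers 0 and keeps 30.
Round 4 (the client proposes): rejecting gives the contractor an expected 0.75 × 30 = 22.5, so the client offers 22.5, keeping 7.5.
Round 3 (the contractor proposes): rejecting gives the client an expected 0.75 × 7.5 = 5.625; the contractor offers that and keeps 24.375.
Round 2 (the client proposes): rejecting gives the contractor an expected 0.75 × 24.375 = 18.28125; the client offers that and keeps 11.71875.
Round 1 (the contractor proposes): rejecting gives the client an expected 0.75 × 11.71875 = 8.7890625; the contractor offers that and keeps 21.2109375.

8.79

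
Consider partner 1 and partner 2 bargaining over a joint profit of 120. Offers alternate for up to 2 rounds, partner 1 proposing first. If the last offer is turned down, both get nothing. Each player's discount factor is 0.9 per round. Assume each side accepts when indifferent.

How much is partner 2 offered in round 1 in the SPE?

Round 2 (partner 2 proposes): rejection yields 0 for partner 1; partner 2 offers 0 and keeps 120.
Round 1 (partner 1 proposes): partner 2 can get 120 next round, worth 0.9 × 120 = 108 now. Partner 1 offers 108 and keeps 120 − 108 = 12.

108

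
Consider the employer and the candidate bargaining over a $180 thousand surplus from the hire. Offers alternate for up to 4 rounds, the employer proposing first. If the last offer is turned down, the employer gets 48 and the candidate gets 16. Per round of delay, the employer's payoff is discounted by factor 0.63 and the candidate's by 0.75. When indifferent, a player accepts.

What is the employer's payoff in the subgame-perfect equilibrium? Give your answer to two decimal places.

Work backward from the last round.
Round 4 (the candidate proposes): the employer gets 48 if talks fail, so the candidate offers 48 and keeps 132.
Round 3 (the employer proposes): the candidate can get 132 next round, worth 0.75 × 132 = 99 now, so the employer offers 99, keeping 81.
Round 2 (the candidate proposes): the employer can get 81 next round, worth 0.63 × 81 = 51.03 now, so the candidate offers 51.03, keeping 128.97.
Round 1 (the employer proposes): the candidate can get 128.97 next round, worth 0.75 × 128.97 = 96.7275 now, so the employer offers 96.7275, keeping 83.2725.

83.27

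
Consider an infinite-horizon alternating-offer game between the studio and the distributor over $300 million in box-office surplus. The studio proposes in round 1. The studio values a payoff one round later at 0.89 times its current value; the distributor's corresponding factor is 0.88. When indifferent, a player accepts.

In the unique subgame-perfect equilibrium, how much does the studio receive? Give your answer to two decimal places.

166.05

In a stationary SPE each proposer offers the other exactly their discounted continuation value.
If the studio keeps x when proposing and the distributor keeps y when proposing, then x = 300 − 0.88y and y = 300 − 0.89x.
Solving: x = 300(1 − 0.88) / (1 − 0.89·0.88) = 36 / 0.2168 ≈ 166.0517.
The distributor gets 300 − 166.0517 ≈ 133.9483.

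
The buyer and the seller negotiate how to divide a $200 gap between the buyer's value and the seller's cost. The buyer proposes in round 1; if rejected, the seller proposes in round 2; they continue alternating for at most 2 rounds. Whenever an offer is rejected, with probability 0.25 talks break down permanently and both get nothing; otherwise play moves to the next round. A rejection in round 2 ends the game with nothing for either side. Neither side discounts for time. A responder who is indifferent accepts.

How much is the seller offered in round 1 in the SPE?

By backward induction:
Round 2 (the seller proposes): the buyer will accept anything ≥ 0, so the seller offers 0 and keeps 200.
Round 1 (the buyer proposes): rejecting gives the seller an expected 0.75 × 200 = 150; the buyer offers that and keeps 50.

150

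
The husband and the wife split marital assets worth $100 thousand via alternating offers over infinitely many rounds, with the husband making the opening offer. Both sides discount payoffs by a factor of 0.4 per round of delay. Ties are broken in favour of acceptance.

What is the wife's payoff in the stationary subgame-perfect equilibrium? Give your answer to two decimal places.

28.57

In a stationary SPE each proposer offers the other exactly their discounted continuation value.
If the husband keeps x when proposing and the wife keeps y when proposing, then x = 100 − 0.4y and y = 100 − 0.4x.
Solving: x = 100(1 − 0.4) / (1 − 0.4·0.4) = 60 / 0.84 ≈ 71.4286.
The wife gets 100 − 71.4286 ≈ 28.5714.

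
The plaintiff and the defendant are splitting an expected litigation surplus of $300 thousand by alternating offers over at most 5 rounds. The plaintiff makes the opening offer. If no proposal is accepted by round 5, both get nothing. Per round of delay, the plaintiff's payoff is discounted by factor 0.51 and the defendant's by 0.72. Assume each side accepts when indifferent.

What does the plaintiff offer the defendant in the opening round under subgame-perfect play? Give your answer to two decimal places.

144.70

Work backward from the last round.
Round 5 (the plaintiff proposes): the defendant will accept anything ≥ 0, so the plaintiff offers 0 and keeps 300.
Round 4 (the defendant proposes): the plaintiff can get 300 next round, worth 0.51 × 300 = 153 now, so the defendant offers 153, keeping 147.
Round 3 (the plaintiff proposes): the defendant can get 147 next round, worth 0.72 × 147 = 105.84 now. The plaintiff offers 105.84 and keeps 300 − 105.84 = 194.16.
Round 2 (the defendant proposes): the plaintiff can get 194.16 next round, worth 0.51 × 194.16 = 99.0216 now, so the defendant offers 99.0216, keeping 200.9784.
Round 1 (the plaintiff proposes): the defendant can get 200.9784 next round, worth 0.72 × 200.9784 = 144.704448 now; the plaintiff offers that and keeps 155.295552.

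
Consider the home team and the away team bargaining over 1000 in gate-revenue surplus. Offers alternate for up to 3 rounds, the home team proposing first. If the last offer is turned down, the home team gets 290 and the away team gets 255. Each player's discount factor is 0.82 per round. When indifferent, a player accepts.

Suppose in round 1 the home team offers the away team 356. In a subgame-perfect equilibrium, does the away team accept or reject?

Round 3 (the home team proposes): the away team gets 255 if talks fail, so the home team offers 255 and keeps 745.
Round 2 (the away team proposes): the home team can get 745 next round, worth 0.82 × 745 = 610.9 now; the away team offers that and keeps 389.1.
So by rejecting in round 1, the away team gets 389.1 next round, worth 0.82 × 389.1 = 319.062 now.
Offer 356 ≥ 319.062, so the away team accepts.

Accept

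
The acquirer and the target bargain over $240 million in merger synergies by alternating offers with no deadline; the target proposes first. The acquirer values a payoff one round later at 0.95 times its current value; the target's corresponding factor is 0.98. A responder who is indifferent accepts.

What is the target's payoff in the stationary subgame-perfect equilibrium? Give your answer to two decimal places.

173.91

Let x be the target's share when the target proposes and y be the acquirer's share when the acquirer proposes.
The acquirer accepts iff offered ≥ 0.95·y, so x = 240 − 0.95y. Symmetrically y = 240 − 0.98x.
Substituting: x = 240 − 0.95(240 − 0.98x), giving x(1 − 0.98·0.95) = 240(1 − 0.95).
So x = 240 × 0.05 / 0.069 ≈ 173.9130, and the acquirer receives 240 − x ≈ 66.0870.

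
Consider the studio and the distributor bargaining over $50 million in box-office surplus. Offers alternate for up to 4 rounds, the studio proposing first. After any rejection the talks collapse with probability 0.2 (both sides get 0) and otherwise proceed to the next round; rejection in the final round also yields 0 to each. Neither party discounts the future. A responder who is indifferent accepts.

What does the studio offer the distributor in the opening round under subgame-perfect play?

By backward induction:
Round 4 (the distributor proposes): the studio will accept anything ≥ 0, so the distributor offers 0 and keeps 50.
Round 3 (the studio proposes): rejecting gives the distributor an expected 0.8 × 50 = 40; the studio offers that and keeps 10.
Round 2 (the distributor proposes): rejecting gives the studio an expected 0.8 × 10 = 8; the distributor offers that and keeps 42.
Round 1 (the studio proposes): rejecting gives the distributor an expected 0.8 × 42 = 33.6. The studio offers 33.6 and keeps 50 − 33.6 = 16.4.

33.6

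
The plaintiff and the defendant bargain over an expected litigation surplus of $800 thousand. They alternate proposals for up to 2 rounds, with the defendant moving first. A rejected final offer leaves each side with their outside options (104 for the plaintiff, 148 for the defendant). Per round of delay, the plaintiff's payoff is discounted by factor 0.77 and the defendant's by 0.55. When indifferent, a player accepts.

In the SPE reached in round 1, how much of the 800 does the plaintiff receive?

502.04

Round 2 (the plaintiff proposes): the defendant gets 148 if talks fail, so the plaintiff offers 148 and keeps 652.
Round 1 (the defendant proposes): the plaintiff can get 652 next round, worth 0.77 × 652 = 502.04 now, so the defendant offers 502.04, keeping 297.96.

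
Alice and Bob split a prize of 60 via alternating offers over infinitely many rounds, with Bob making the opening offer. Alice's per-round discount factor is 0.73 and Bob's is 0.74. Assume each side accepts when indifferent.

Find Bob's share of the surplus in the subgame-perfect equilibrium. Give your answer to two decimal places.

35.23

In a stationary SPE each proposer offers the other exactly their discounted continuation value.
If Bob keeps x when proposing and Alice keeps y when proposing, then x = 60 − 0.73y and y = 60 − 0.74x.
Solving: x = 60(1 − 0.73) / (1 − 0.74·0.73) = 16.2 / 0.4598 ≈ 35.2327.
Alice gets 60 − 35.2327 ≈ 24.7673.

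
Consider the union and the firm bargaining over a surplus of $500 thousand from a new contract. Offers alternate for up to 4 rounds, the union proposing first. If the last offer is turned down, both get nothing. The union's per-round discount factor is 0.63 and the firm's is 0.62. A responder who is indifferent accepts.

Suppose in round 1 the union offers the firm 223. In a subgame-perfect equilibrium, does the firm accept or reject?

Reject

Round 4 (the firm proposes): rejection yields 0 for the union; the firm offers 0 and keeps 500.
Round 3 (the union proposes): the firm can get 500 next round, worth 0.62 × 500 = 310 now, so the union offers 310, keeping 190.
Round 2 (the firm proposes): the union can get 190 next round, worth 0.63 × 190 = 119.7 now, so the firm offers 119.7, keeping 380.3.
So by rejecting in round 1, the firm gets 380.3 next round, worth 0.62 × 380.3 = 235.786 now.
Offer 223 < 235.786, so the firm rejects.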